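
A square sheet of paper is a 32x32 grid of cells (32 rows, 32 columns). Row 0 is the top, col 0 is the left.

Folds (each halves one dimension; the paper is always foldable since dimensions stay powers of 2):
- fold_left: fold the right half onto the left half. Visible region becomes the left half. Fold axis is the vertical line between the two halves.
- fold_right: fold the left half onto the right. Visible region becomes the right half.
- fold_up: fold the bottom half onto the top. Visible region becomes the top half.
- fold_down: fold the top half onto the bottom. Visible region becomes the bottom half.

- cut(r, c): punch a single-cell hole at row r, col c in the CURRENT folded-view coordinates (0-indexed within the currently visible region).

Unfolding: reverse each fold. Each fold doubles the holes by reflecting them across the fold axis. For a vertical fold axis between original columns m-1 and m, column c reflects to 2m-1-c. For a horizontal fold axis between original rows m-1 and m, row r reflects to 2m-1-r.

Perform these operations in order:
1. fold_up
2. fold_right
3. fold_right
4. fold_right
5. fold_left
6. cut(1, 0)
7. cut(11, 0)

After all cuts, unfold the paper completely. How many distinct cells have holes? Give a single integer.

Answer: 64

Derivation:
Op 1 fold_up: fold axis h@16; visible region now rows[0,16) x cols[0,32) = 16x32
Op 2 fold_right: fold axis v@16; visible region now rows[0,16) x cols[16,32) = 16x16
Op 3 fold_right: fold axis v@24; visible region now rows[0,16) x cols[24,32) = 16x8
Op 4 fold_right: fold axis v@28; visible region now rows[0,16) x cols[28,32) = 16x4
Op 5 fold_left: fold axis v@30; visible region now rows[0,16) x cols[28,30) = 16x2
Op 6 cut(1, 0): punch at orig (1,28); cuts so far [(1, 28)]; region rows[0,16) x cols[28,30) = 16x2
Op 7 cut(11, 0): punch at orig (11,28); cuts so far [(1, 28), (11, 28)]; region rows[0,16) x cols[28,30) = 16x2
Unfold 1 (reflect across v@30): 4 holes -> [(1, 28), (1, 31), (11, 28), (11, 31)]
Unfold 2 (reflect across v@28): 8 holes -> [(1, 24), (1, 27), (1, 28), (1, 31), (11, 24), (11, 27), (11, 28), (11, 31)]
Unfold 3 (reflect across v@24): 16 holes -> [(1, 16), (1, 19), (1, 20), (1, 23), (1, 24), (1, 27), (1, 28), (1, 31), (11, 16), (11, 19), (11, 20), (11, 23), (11, 24), (11, 27), (11, 28), (11, 31)]
Unfold 4 (reflect across v@16): 32 holes -> [(1, 0), (1, 3), (1, 4), (1, 7), (1, 8), (1, 11), (1, 12), (1, 15), (1, 16), (1, 19), (1, 20), (1, 23), (1, 24), (1, 27), (1, 28), (1, 31), (11, 0), (11, 3), (11, 4), (11, 7), (11, 8), (11, 11), (11, 12), (11, 15), (11, 16), (11, 19), (11, 20), (11, 23), (11, 24), (11, 27), (11, 28), (11, 31)]
Unfold 5 (reflect across h@16): 64 holes -> [(1, 0), (1, 3), (1, 4), (1, 7), (1, 8), (1, 11), (1, 12), (1, 15), (1, 16), (1, 19), (1, 20), (1, 23), (1, 24), (1, 27), (1, 28), (1, 31), (11, 0), (11, 3), (11, 4), (11, 7), (11, 8), (11, 11), (11, 12), (11, 15), (11, 16), (11, 19), (11, 20), (11, 23), (11, 24), (11, 27), (11, 28), (11, 31), (20, 0), (20, 3), (20, 4), (20, 7), (20, 8), (20, 11), (20, 12), (20, 15), (20, 16), (20, 19), (20, 20), (20, 23), (20, 24), (20, 27), (20, 28), (20, 31), (30, 0), (30, 3), (30, 4), (30, 7), (30, 8), (30, 11), (30, 12), (30, 15), (30, 16), (30, 19), (30, 20), (30, 23), (30, 24), (30, 27), (30, 28), (30, 31)]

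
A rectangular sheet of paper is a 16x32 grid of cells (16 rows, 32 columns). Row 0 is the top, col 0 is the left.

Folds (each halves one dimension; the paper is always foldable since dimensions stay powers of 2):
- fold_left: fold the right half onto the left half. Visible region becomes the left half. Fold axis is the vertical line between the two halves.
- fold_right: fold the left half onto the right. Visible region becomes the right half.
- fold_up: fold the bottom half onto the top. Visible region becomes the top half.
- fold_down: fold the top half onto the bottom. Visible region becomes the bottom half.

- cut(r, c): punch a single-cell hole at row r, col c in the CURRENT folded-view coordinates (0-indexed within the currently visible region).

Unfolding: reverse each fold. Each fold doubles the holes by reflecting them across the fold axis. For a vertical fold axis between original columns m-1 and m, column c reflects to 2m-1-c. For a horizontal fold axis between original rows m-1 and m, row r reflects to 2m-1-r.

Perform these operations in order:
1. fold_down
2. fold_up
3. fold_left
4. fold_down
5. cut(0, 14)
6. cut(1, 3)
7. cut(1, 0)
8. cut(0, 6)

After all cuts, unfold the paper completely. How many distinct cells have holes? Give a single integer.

Op 1 fold_down: fold axis h@8; visible region now rows[8,16) x cols[0,32) = 8x32
Op 2 fold_up: fold axis h@12; visible region now rows[8,12) x cols[0,32) = 4x32
Op 3 fold_left: fold axis v@16; visible region now rows[8,12) x cols[0,16) = 4x16
Op 4 fold_down: fold axis h@10; visible region now rows[10,12) x cols[0,16) = 2x16
Op 5 cut(0, 14): punch at orig (10,14); cuts so far [(10, 14)]; region rows[10,12) x cols[0,16) = 2x16
Op 6 cut(1, 3): punch at orig (11,3); cuts so far [(10, 14), (11, 3)]; region rows[10,12) x cols[0,16) = 2x16
Op 7 cut(1, 0): punch at orig (11,0); cuts so far [(10, 14), (11, 0), (11, 3)]; region rows[10,12) x cols[0,16) = 2x16
Op 8 cut(0, 6): punch at orig (10,6); cuts so far [(10, 6), (10, 14), (11, 0), (11, 3)]; region rows[10,12) x cols[0,16) = 2x16
Unfold 1 (reflect across h@10): 8 holes -> [(8, 0), (8, 3), (9, 6), (9, 14), (10, 6), (10, 14), (11, 0), (11, 3)]
Unfold 2 (reflect across v@16): 16 holes -> [(8, 0), (8, 3), (8, 28), (8, 31), (9, 6), (9, 14), (9, 17), (9, 25), (10, 6), (10, 14), (10, 17), (10, 25), (11, 0), (11, 3), (11, 28), (11, 31)]
Unfold 3 (reflect across h@12): 32 holes -> [(8, 0), (8, 3), (8, 28), (8, 31), (9, 6), (9, 14), (9, 17), (9, 25), (10, 6), (10, 14), (10, 17), (10, 25), (11, 0), (11, 3), (11, 28), (11, 31), (12, 0), (12, 3), (12, 28), (12, 31), (13, 6), (13, 14), (13, 17), (13, 25), (14, 6), (14, 14), (14, 17), (14, 25), (15, 0), (15, 3), (15, 28), (15, 31)]
Unfold 4 (reflect across h@8): 64 holes -> [(0, 0), (0, 3), (0, 28), (0, 31), (1, 6), (1, 14), (1, 17), (1, 25), (2, 6), (2, 14), (2, 17), (2, 25), (3, 0), (3, 3), (3, 28), (3, 31), (4, 0), (4, 3), (4, 28), (4, 31), (5, 6), (5, 14), (5, 17), (5, 25), (6, 6), (6, 14), (6, 17), (6, 25), (7, 0), (7, 3), (7, 28), (7, 31), (8, 0), (8, 3), (8, 28), (8, 31), (9, 6), (9, 14), (9, 17), (9, 25), (10, 6), (10, 14), (10, 17), (10, 25), (11, 0), (11, 3), (11, 28), (11, 31), (12, 0), (12, 3), (12, 28), (12, 31), (13, 6), (13, 14), (13, 17), (13, 25), (14, 6), (14, 14), (14, 17), (14, 25), (15, 0), (15, 3), (15, 28), (15, 31)]

Answer: 64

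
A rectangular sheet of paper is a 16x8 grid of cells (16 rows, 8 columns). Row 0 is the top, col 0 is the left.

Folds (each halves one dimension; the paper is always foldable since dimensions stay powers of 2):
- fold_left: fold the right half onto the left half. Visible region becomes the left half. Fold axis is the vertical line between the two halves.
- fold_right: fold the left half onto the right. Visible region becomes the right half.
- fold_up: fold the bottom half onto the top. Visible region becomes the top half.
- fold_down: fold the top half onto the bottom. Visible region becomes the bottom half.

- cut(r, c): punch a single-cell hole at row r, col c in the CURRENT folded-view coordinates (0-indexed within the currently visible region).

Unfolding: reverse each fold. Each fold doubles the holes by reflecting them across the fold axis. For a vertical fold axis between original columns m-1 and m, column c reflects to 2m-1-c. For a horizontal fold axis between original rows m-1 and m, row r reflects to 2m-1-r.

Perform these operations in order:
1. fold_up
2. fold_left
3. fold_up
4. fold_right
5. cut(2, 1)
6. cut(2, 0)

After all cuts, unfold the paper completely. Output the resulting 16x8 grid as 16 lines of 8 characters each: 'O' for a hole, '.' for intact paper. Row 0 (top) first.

Op 1 fold_up: fold axis h@8; visible region now rows[0,8) x cols[0,8) = 8x8
Op 2 fold_left: fold axis v@4; visible region now rows[0,8) x cols[0,4) = 8x4
Op 3 fold_up: fold axis h@4; visible region now rows[0,4) x cols[0,4) = 4x4
Op 4 fold_right: fold axis v@2; visible region now rows[0,4) x cols[2,4) = 4x2
Op 5 cut(2, 1): punch at orig (2,3); cuts so far [(2, 3)]; region rows[0,4) x cols[2,4) = 4x2
Op 6 cut(2, 0): punch at orig (2,2); cuts so far [(2, 2), (2, 3)]; region rows[0,4) x cols[2,4) = 4x2
Unfold 1 (reflect across v@2): 4 holes -> [(2, 0), (2, 1), (2, 2), (2, 3)]
Unfold 2 (reflect across h@4): 8 holes -> [(2, 0), (2, 1), (2, 2), (2, 3), (5, 0), (5, 1), (5, 2), (5, 3)]
Unfold 3 (reflect across v@4): 16 holes -> [(2, 0), (2, 1), (2, 2), (2, 3), (2, 4), (2, 5), (2, 6), (2, 7), (5, 0), (5, 1), (5, 2), (5, 3), (5, 4), (5, 5), (5, 6), (5, 7)]
Unfold 4 (reflect across h@8): 32 holes -> [(2, 0), (2, 1), (2, 2), (2, 3), (2, 4), (2, 5), (2, 6), (2, 7), (5, 0), (5, 1), (5, 2), (5, 3), (5, 4), (5, 5), (5, 6), (5, 7), (10, 0), (10, 1), (10, 2), (10, 3), (10, 4), (10, 5), (10, 6), (10, 7), (13, 0), (13, 1), (13, 2), (13, 3), (13, 4), (13, 5), (13, 6), (13, 7)]

Answer: ........
........
OOOOOOOO
........
........
OOOOOOOO
........
........
........
........
OOOOOOOO
........
........
OOOOOOOO
........
........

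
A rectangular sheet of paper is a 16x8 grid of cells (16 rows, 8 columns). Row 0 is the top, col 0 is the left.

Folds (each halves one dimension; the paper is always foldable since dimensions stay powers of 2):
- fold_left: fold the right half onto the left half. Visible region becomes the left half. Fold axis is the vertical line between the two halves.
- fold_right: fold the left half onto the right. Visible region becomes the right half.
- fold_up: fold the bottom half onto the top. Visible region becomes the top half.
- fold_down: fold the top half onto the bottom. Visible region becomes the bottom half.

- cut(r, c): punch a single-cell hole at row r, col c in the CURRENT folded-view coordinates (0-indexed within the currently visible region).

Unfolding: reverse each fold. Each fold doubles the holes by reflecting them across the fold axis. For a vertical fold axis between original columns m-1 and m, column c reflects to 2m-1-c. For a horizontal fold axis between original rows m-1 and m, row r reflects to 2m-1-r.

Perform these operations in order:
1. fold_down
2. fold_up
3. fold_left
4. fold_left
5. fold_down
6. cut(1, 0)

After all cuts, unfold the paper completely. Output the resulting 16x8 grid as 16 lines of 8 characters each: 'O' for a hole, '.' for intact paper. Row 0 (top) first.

Op 1 fold_down: fold axis h@8; visible region now rows[8,16) x cols[0,8) = 8x8
Op 2 fold_up: fold axis h@12; visible region now rows[8,12) x cols[0,8) = 4x8
Op 3 fold_left: fold axis v@4; visible region now rows[8,12) x cols[0,4) = 4x4
Op 4 fold_left: fold axis v@2; visible region now rows[8,12) x cols[0,2) = 4x2
Op 5 fold_down: fold axis h@10; visible region now rows[10,12) x cols[0,2) = 2x2
Op 6 cut(1, 0): punch at orig (11,0); cuts so far [(11, 0)]; region rows[10,12) x cols[0,2) = 2x2
Unfold 1 (reflect across h@10): 2 holes -> [(8, 0), (11, 0)]
Unfold 2 (reflect across v@2): 4 holes -> [(8, 0), (8, 3), (11, 0), (11, 3)]
Unfold 3 (reflect across v@4): 8 holes -> [(8, 0), (8, 3), (8, 4), (8, 7), (11, 0), (11, 3), (11, 4), (11, 7)]
Unfold 4 (reflect across h@12): 16 holes -> [(8, 0), (8, 3), (8, 4), (8, 7), (11, 0), (11, 3), (11, 4), (11, 7), (12, 0), (12, 3), (12, 4), (12, 7), (15, 0), (15, 3), (15, 4), (15, 7)]
Unfold 5 (reflect across h@8): 32 holes -> [(0, 0), (0, 3), (0, 4), (0, 7), (3, 0), (3, 3), (3, 4), (3, 7), (4, 0), (4, 3), (4, 4), (4, 7), (7, 0), (7, 3), (7, 4), (7, 7), (8, 0), (8, 3), (8, 4), (8, 7), (11, 0), (11, 3), (11, 4), (11, 7), (12, 0), (12, 3), (12, 4), (12, 7), (15, 0), (15, 3), (15, 4), (15, 7)]

Answer: O..OO..O
........
........
O..OO..O
O..OO..O
........
........
O..OO..O
O..OO..O
........
........
O..OO..O
O..OO..O
........
........
O..OO..O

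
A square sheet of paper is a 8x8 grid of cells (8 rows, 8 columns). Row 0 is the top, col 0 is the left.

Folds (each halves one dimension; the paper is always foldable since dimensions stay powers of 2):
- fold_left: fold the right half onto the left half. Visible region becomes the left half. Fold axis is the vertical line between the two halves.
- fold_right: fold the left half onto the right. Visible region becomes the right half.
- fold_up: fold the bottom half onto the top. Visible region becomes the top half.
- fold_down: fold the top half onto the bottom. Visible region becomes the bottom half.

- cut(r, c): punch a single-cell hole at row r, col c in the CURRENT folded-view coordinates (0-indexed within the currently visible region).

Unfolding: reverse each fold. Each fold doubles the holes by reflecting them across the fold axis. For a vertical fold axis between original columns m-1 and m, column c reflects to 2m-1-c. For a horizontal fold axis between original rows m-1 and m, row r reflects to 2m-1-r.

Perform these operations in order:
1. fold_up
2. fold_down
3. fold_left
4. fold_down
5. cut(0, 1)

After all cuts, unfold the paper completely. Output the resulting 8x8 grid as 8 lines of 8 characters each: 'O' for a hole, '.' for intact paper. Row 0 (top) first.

Answer: .O....O.
.O....O.
.O....O.
.O....O.
.O....O.
.O....O.
.O....O.
.O....O.

Derivation:
Op 1 fold_up: fold axis h@4; visible region now rows[0,4) x cols[0,8) = 4x8
Op 2 fold_down: fold axis h@2; visible region now rows[2,4) x cols[0,8) = 2x8
Op 3 fold_left: fold axis v@4; visible region now rows[2,4) x cols[0,4) = 2x4
Op 4 fold_down: fold axis h@3; visible region now rows[3,4) x cols[0,4) = 1x4
Op 5 cut(0, 1): punch at orig (3,1); cuts so far [(3, 1)]; region rows[3,4) x cols[0,4) = 1x4
Unfold 1 (reflect across h@3): 2 holes -> [(2, 1), (3, 1)]
Unfold 2 (reflect across v@4): 4 holes -> [(2, 1), (2, 6), (3, 1), (3, 6)]
Unfold 3 (reflect across h@2): 8 holes -> [(0, 1), (0, 6), (1, 1), (1, 6), (2, 1), (2, 6), (3, 1), (3, 6)]
Unfold 4 (reflect across h@4): 16 holes -> [(0, 1), (0, 6), (1, 1), (1, 6), (2, 1), (2, 6), (3, 1), (3, 6), (4, 1), (4, 6), (5, 1), (5, 6), (6, 1), (6, 6), (7, 1), (7, 6)]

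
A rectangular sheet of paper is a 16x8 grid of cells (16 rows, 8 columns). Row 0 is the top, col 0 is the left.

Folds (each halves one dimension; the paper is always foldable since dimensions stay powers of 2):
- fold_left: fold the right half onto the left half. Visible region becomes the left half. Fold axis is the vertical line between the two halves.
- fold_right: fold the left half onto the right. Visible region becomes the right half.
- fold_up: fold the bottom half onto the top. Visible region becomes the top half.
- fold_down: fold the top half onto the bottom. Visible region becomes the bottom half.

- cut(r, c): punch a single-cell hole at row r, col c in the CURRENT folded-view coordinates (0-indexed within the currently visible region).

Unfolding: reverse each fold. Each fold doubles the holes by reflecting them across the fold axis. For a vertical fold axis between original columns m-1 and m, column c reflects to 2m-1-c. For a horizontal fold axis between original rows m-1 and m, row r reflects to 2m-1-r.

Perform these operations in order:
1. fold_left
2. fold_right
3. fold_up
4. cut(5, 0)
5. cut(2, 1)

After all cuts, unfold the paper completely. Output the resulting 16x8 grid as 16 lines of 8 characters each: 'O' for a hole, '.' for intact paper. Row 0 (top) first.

Op 1 fold_left: fold axis v@4; visible region now rows[0,16) x cols[0,4) = 16x4
Op 2 fold_right: fold axis v@2; visible region now rows[0,16) x cols[2,4) = 16x2
Op 3 fold_up: fold axis h@8; visible region now rows[0,8) x cols[2,4) = 8x2
Op 4 cut(5, 0): punch at orig (5,2); cuts so far [(5, 2)]; region rows[0,8) x cols[2,4) = 8x2
Op 5 cut(2, 1): punch at orig (2,3); cuts so far [(2, 3), (5, 2)]; region rows[0,8) x cols[2,4) = 8x2
Unfold 1 (reflect across h@8): 4 holes -> [(2, 3), (5, 2), (10, 2), (13, 3)]
Unfold 2 (reflect across v@2): 8 holes -> [(2, 0), (2, 3), (5, 1), (5, 2), (10, 1), (10, 2), (13, 0), (13, 3)]
Unfold 3 (reflect across v@4): 16 holes -> [(2, 0), (2, 3), (2, 4), (2, 7), (5, 1), (5, 2), (5, 5), (5, 6), (10, 1), (10, 2), (10, 5), (10, 6), (13, 0), (13, 3), (13, 4), (13, 7)]

Answer: ........
........
O..OO..O
........
........
.OO..OO.
........
........
........
........
.OO..OO.
........
........
O..OO..O
........
........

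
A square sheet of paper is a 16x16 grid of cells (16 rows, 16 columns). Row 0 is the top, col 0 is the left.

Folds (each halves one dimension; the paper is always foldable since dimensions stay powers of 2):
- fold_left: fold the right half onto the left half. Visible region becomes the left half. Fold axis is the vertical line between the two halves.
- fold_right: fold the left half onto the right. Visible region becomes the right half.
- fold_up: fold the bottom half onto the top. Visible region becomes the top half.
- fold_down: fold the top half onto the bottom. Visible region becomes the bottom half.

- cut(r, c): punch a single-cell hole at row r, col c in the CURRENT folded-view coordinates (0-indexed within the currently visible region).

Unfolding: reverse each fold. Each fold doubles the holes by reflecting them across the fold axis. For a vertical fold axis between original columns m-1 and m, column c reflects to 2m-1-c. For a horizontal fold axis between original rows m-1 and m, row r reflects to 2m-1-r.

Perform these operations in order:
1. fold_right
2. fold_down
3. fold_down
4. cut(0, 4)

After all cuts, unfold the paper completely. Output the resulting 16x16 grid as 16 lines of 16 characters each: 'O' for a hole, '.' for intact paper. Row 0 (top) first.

Op 1 fold_right: fold axis v@8; visible region now rows[0,16) x cols[8,16) = 16x8
Op 2 fold_down: fold axis h@8; visible region now rows[8,16) x cols[8,16) = 8x8
Op 3 fold_down: fold axis h@12; visible region now rows[12,16) x cols[8,16) = 4x8
Op 4 cut(0, 4): punch at orig (12,12); cuts so far [(12, 12)]; region rows[12,16) x cols[8,16) = 4x8
Unfold 1 (reflect across h@12): 2 holes -> [(11, 12), (12, 12)]
Unfold 2 (reflect across h@8): 4 holes -> [(3, 12), (4, 12), (11, 12), (12, 12)]
Unfold 3 (reflect across v@8): 8 holes -> [(3, 3), (3, 12), (4, 3), (4, 12), (11, 3), (11, 12), (12, 3), (12, 12)]

Answer: ................
................
................
...O........O...
...O........O...
................
................
................
................
................
................
...O........O...
...O........O...
................
................
................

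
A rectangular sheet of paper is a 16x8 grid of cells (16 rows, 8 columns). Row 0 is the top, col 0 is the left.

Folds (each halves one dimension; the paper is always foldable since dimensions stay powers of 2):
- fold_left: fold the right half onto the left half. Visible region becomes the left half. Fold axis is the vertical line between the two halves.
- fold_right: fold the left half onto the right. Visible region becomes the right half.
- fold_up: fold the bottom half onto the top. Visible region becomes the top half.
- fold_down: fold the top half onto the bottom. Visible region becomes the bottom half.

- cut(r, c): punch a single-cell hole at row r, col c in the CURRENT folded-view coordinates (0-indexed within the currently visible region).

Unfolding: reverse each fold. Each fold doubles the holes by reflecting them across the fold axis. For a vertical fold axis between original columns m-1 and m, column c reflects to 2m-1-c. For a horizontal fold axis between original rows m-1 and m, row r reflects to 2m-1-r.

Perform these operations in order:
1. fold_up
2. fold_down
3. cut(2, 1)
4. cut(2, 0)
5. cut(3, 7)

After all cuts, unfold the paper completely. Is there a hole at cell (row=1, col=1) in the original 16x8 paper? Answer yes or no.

Answer: yes

Derivation:
Op 1 fold_up: fold axis h@8; visible region now rows[0,8) x cols[0,8) = 8x8
Op 2 fold_down: fold axis h@4; visible region now rows[4,8) x cols[0,8) = 4x8
Op 3 cut(2, 1): punch at orig (6,1); cuts so far [(6, 1)]; region rows[4,8) x cols[0,8) = 4x8
Op 4 cut(2, 0): punch at orig (6,0); cuts so far [(6, 0), (6, 1)]; region rows[4,8) x cols[0,8) = 4x8
Op 5 cut(3, 7): punch at orig (7,7); cuts so far [(6, 0), (6, 1), (7, 7)]; region rows[4,8) x cols[0,8) = 4x8
Unfold 1 (reflect across h@4): 6 holes -> [(0, 7), (1, 0), (1, 1), (6, 0), (6, 1), (7, 7)]
Unfold 2 (reflect across h@8): 12 holes -> [(0, 7), (1, 0), (1, 1), (6, 0), (6, 1), (7, 7), (8, 7), (9, 0), (9, 1), (14, 0), (14, 1), (15, 7)]
Holes: [(0, 7), (1, 0), (1, 1), (6, 0), (6, 1), (7, 7), (8, 7), (9, 0), (9, 1), (14, 0), (14, 1), (15, 7)]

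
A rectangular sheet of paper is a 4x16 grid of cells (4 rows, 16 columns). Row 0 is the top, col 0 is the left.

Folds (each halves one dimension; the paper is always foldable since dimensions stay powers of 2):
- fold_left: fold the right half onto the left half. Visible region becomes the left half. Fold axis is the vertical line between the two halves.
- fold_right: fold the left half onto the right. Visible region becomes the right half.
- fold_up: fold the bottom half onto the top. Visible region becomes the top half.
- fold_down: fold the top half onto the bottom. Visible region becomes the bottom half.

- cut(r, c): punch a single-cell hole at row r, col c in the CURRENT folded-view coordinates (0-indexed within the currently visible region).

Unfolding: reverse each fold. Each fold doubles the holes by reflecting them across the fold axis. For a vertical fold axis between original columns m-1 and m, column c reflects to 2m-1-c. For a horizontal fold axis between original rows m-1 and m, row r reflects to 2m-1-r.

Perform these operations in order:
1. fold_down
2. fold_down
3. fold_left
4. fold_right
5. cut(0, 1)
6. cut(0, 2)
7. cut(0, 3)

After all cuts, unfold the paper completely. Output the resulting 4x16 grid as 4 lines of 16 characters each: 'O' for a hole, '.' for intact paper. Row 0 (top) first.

Answer: OOO..OOOOOO..OOO
OOO..OOOOOO..OOO
OOO..OOOOOO..OOO
OOO..OOOOOO..OOO

Derivation:
Op 1 fold_down: fold axis h@2; visible region now rows[2,4) x cols[0,16) = 2x16
Op 2 fold_down: fold axis h@3; visible region now rows[3,4) x cols[0,16) = 1x16
Op 3 fold_left: fold axis v@8; visible region now rows[3,4) x cols[0,8) = 1x8
Op 4 fold_right: fold axis v@4; visible region now rows[3,4) x cols[4,8) = 1x4
Op 5 cut(0, 1): punch at orig (3,5); cuts so far [(3, 5)]; region rows[3,4) x cols[4,8) = 1x4
Op 6 cut(0, 2): punch at orig (3,6); cuts so far [(3, 5), (3, 6)]; region rows[3,4) x cols[4,8) = 1x4
Op 7 cut(0, 3): punch at orig (3,7); cuts so far [(3, 5), (3, 6), (3, 7)]; region rows[3,4) x cols[4,8) = 1x4
Unfold 1 (reflect across v@4): 6 holes -> [(3, 0), (3, 1), (3, 2), (3, 5), (3, 6), (3, 7)]
Unfold 2 (reflect across v@8): 12 holes -> [(3, 0), (3, 1), (3, 2), (3, 5), (3, 6), (3, 7), (3, 8), (3, 9), (3, 10), (3, 13), (3, 14), (3, 15)]
Unfold 3 (reflect across h@3): 24 holes -> [(2, 0), (2, 1), (2, 2), (2, 5), (2, 6), (2, 7), (2, 8), (2, 9), (2, 10), (2, 13), (2, 14), (2, 15), (3, 0), (3, 1), (3, 2), (3, 5), (3, 6), (3, 7), (3, 8), (3, 9), (3, 10), (3, 13), (3, 14), (3, 15)]
Unfold 4 (reflect across h@2): 48 holes -> [(0, 0), (0, 1), (0, 2), (0, 5), (0, 6), (0, 7), (0, 8), (0, 9), (0, 10), (0, 13), (0, 14), (0, 15), (1, 0), (1, 1), (1, 2), (1, 5), (1, 6), (1, 7), (1, 8), (1, 9), (1, 10), (1, 13), (1, 14), (1, 15), (2, 0), (2, 1), (2, 2), (2, 5), (2, 6), (2, 7), (2, 8), (2, 9), (2, 10), (2, 13), (2, 14), (2, 15), (3, 0), (3, 1), (3, 2), (3, 5), (3, 6), (3, 7), (3, 8), (3, 9), (3, 10), (3, 13), (3, 14), (3, 15)]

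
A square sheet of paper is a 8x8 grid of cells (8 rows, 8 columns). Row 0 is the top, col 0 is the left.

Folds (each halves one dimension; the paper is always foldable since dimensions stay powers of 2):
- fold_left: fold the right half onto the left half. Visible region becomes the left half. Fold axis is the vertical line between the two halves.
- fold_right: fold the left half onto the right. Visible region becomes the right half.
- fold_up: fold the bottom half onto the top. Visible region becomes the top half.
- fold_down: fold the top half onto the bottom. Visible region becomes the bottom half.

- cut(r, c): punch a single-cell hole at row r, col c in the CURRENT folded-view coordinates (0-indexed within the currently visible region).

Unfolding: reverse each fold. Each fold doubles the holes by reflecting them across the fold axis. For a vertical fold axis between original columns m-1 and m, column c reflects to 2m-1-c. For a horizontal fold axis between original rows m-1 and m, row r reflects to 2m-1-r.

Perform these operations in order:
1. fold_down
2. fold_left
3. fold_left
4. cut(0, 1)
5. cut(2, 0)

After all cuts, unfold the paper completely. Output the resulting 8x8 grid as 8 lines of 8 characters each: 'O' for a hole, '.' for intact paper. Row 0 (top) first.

Answer: ........
O..OO..O
........
.OO..OO.
.OO..OO.
........
O..OO..O
........

Derivation:
Op 1 fold_down: fold axis h@4; visible region now rows[4,8) x cols[0,8) = 4x8
Op 2 fold_left: fold axis v@4; visible region now rows[4,8) x cols[0,4) = 4x4
Op 3 fold_left: fold axis v@2; visible region now rows[4,8) x cols[0,2) = 4x2
Op 4 cut(0, 1): punch at orig (4,1); cuts so far [(4, 1)]; region rows[4,8) x cols[0,2) = 4x2
Op 5 cut(2, 0): punch at orig (6,0); cuts so far [(4, 1), (6, 0)]; region rows[4,8) x cols[0,2) = 4x2
Unfold 1 (reflect across v@2): 4 holes -> [(4, 1), (4, 2), (6, 0), (6, 3)]
Unfold 2 (reflect across v@4): 8 holes -> [(4, 1), (4, 2), (4, 5), (4, 6), (6, 0), (6, 3), (6, 4), (6, 7)]
Unfold 3 (reflect across h@4): 16 holes -> [(1, 0), (1, 3), (1, 4), (1, 7), (3, 1), (3, 2), (3, 5), (3, 6), (4, 1), (4, 2), (4, 5), (4, 6), (6, 0), (6, 3), (6, 4), (6, 7)]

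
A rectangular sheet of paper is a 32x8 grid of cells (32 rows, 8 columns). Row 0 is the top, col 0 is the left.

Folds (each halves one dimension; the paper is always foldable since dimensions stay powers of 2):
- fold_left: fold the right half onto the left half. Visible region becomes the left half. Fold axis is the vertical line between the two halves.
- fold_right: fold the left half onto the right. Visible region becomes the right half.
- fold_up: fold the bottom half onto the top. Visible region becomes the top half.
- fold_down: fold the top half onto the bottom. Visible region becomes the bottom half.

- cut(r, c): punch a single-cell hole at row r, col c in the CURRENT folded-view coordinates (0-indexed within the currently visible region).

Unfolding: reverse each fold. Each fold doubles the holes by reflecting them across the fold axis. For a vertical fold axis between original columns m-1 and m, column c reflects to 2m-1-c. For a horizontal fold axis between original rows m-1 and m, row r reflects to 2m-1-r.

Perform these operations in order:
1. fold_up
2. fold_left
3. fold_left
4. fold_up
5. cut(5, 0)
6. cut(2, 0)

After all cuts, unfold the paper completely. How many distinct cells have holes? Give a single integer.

Op 1 fold_up: fold axis h@16; visible region now rows[0,16) x cols[0,8) = 16x8
Op 2 fold_left: fold axis v@4; visible region now rows[0,16) x cols[0,4) = 16x4
Op 3 fold_left: fold axis v@2; visible region now rows[0,16) x cols[0,2) = 16x2
Op 4 fold_up: fold axis h@8; visible region now rows[0,8) x cols[0,2) = 8x2
Op 5 cut(5, 0): punch at orig (5,0); cuts so far [(5, 0)]; region rows[0,8) x cols[0,2) = 8x2
Op 6 cut(2, 0): punch at orig (2,0); cuts so far [(2, 0), (5, 0)]; region rows[0,8) x cols[0,2) = 8x2
Unfold 1 (reflect across h@8): 4 holes -> [(2, 0), (5, 0), (10, 0), (13, 0)]
Unfold 2 (reflect across v@2): 8 holes -> [(2, 0), (2, 3), (5, 0), (5, 3), (10, 0), (10, 3), (13, 0), (13, 3)]
Unfold 3 (reflect across v@4): 16 holes -> [(2, 0), (2, 3), (2, 4), (2, 7), (5, 0), (5, 3), (5, 4), (5, 7), (10, 0), (10, 3), (10, 4), (10, 7), (13, 0), (13, 3), (13, 4), (13, 7)]
Unfold 4 (reflect across h@16): 32 holes -> [(2, 0), (2, 3), (2, 4), (2, 7), (5, 0), (5, 3), (5, 4), (5, 7), (10, 0), (10, 3), (10, 4), (10, 7), (13, 0), (13, 3), (13, 4), (13, 7), (18, 0), (18, 3), (18, 4), (18, 7), (21, 0), (21, 3), (21, 4), (21, 7), (26, 0), (26, 3), (26, 4), (26, 7), (29, 0), (29, 3), (29, 4), (29, 7)]

Answer: 32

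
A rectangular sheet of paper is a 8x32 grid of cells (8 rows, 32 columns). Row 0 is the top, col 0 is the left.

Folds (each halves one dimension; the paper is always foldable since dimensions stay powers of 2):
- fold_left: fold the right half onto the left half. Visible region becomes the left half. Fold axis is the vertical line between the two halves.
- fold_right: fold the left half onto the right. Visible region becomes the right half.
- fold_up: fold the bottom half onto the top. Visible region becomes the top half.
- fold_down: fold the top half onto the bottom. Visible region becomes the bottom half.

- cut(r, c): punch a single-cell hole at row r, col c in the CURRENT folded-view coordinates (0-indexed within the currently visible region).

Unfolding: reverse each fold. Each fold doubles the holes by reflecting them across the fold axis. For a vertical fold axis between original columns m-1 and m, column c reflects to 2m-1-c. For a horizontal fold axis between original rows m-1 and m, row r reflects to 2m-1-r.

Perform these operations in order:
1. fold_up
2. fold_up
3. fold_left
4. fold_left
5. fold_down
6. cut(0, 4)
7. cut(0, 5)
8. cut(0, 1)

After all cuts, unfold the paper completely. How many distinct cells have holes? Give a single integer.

Answer: 96

Derivation:
Op 1 fold_up: fold axis h@4; visible region now rows[0,4) x cols[0,32) = 4x32
Op 2 fold_up: fold axis h@2; visible region now rows[0,2) x cols[0,32) = 2x32
Op 3 fold_left: fold axis v@16; visible region now rows[0,2) x cols[0,16) = 2x16
Op 4 fold_left: fold axis v@8; visible region now rows[0,2) x cols[0,8) = 2x8
Op 5 fold_down: fold axis h@1; visible region now rows[1,2) x cols[0,8) = 1x8
Op 6 cut(0, 4): punch at orig (1,4); cuts so far [(1, 4)]; region rows[1,2) x cols[0,8) = 1x8
Op 7 cut(0, 5): punch at orig (1,5); cuts so far [(1, 4), (1, 5)]; region rows[1,2) x cols[0,8) = 1x8
Op 8 cut(0, 1): punch at orig (1,1); cuts so far [(1, 1), (1, 4), (1, 5)]; region rows[1,2) x cols[0,8) = 1x8
Unfold 1 (reflect across h@1): 6 holes -> [(0, 1), (0, 4), (0, 5), (1, 1), (1, 4), (1, 5)]
Unfold 2 (reflect across v@8): 12 holes -> [(0, 1), (0, 4), (0, 5), (0, 10), (0, 11), (0, 14), (1, 1), (1, 4), (1, 5), (1, 10), (1, 11), (1, 14)]
Unfold 3 (reflect across v@16): 24 holes -> [(0, 1), (0, 4), (0, 5), (0, 10), (0, 11), (0, 14), (0, 17), (0, 20), (0, 21), (0, 26), (0, 27), (0, 30), (1, 1), (1, 4), (1, 5), (1, 10), (1, 11), (1, 14), (1, 17), (1, 20), (1, 21), (1, 26), (1, 27), (1, 30)]
Unfold 4 (reflect across h@2): 48 holes -> [(0, 1), (0, 4), (0, 5), (0, 10), (0, 11), (0, 14), (0, 17), (0, 20), (0, 21), (0, 26), (0, 27), (0, 30), (1, 1), (1, 4), (1, 5), (1, 10), (1, 11), (1, 14), (1, 17), (1, 20), (1, 21), (1, 26), (1, 27), (1, 30), (2, 1), (2, 4), (2, 5), (2, 10), (2, 11), (2, 14), (2, 17), (2, 20), (2, 21), (2, 26), (2, 27), (2, 30), (3, 1), (3, 4), (3, 5), (3, 10), (3, 11), (3, 14), (3, 17), (3, 20), (3, 21), (3, 26), (3, 27), (3, 30)]
Unfold 5 (reflect across h@4): 96 holes -> [(0, 1), (0, 4), (0, 5), (0, 10), (0, 11), (0, 14), (0, 17), (0, 20), (0, 21), (0, 26), (0, 27), (0, 30), (1, 1), (1, 4), (1, 5), (1, 10), (1, 11), (1, 14), (1, 17), (1, 20), (1, 21), (1, 26), (1, 27), (1, 30), (2, 1), (2, 4), (2, 5), (2, 10), (2, 11), (2, 14), (2, 17), (2, 20), (2, 21), (2, 26), (2, 27), (2, 30), (3, 1), (3, 4), (3, 5), (3, 10), (3, 11), (3, 14), (3, 17), (3, 20), (3, 21), (3, 26), (3, 27), (3, 30), (4, 1), (4, 4), (4, 5), (4, 10), (4, 11), (4, 14), (4, 17), (4, 20), (4, 21), (4, 26), (4, 27), (4, 30), (5, 1), (5, 4), (5, 5), (5, 10), (5, 11), (5, 14), (5, 17), (5, 20), (5, 21), (5, 26), (5, 27), (5, 30), (6, 1), (6, 4), (6, 5), (6, 10), (6, 11), (6, 14), (6, 17), (6, 20), (6, 21), (6, 26), (6, 27), (6, 30), (7, 1), (7, 4), (7, 5), (7, 10), (7, 11), (7, 14), (7, 17), (7, 20), (7, 21), (7, 26), (7, 27), (7, 30)]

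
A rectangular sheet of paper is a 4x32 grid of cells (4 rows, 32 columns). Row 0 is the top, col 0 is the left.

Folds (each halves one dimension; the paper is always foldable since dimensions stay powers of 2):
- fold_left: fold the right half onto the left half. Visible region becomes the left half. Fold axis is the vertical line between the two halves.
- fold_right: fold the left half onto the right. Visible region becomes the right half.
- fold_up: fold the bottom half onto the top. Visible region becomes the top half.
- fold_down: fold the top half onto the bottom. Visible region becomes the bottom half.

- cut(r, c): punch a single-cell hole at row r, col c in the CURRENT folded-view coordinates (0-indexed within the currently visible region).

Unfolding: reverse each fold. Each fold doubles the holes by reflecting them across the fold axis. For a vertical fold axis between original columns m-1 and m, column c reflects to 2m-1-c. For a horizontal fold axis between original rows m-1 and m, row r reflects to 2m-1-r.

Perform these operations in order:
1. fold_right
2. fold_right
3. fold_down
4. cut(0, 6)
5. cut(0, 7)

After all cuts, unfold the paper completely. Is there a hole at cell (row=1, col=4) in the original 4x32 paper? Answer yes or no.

Answer: no

Derivation:
Op 1 fold_right: fold axis v@16; visible region now rows[0,4) x cols[16,32) = 4x16
Op 2 fold_right: fold axis v@24; visible region now rows[0,4) x cols[24,32) = 4x8
Op 3 fold_down: fold axis h@2; visible region now rows[2,4) x cols[24,32) = 2x8
Op 4 cut(0, 6): punch at orig (2,30); cuts so far [(2, 30)]; region rows[2,4) x cols[24,32) = 2x8
Op 5 cut(0, 7): punch at orig (2,31); cuts so far [(2, 30), (2, 31)]; region rows[2,4) x cols[24,32) = 2x8
Unfold 1 (reflect across h@2): 4 holes -> [(1, 30), (1, 31), (2, 30), (2, 31)]
Unfold 2 (reflect across v@24): 8 holes -> [(1, 16), (1, 17), (1, 30), (1, 31), (2, 16), (2, 17), (2, 30), (2, 31)]
Unfold 3 (reflect across v@16): 16 holes -> [(1, 0), (1, 1), (1, 14), (1, 15), (1, 16), (1, 17), (1, 30), (1, 31), (2, 0), (2, 1), (2, 14), (2, 15), (2, 16), (2, 17), (2, 30), (2, 31)]
Holes: [(1, 0), (1, 1), (1, 14), (1, 15), (1, 16), (1, 17), (1, 30), (1, 31), (2, 0), (2, 1), (2, 14), (2, 15), (2, 16), (2, 17), (2, 30), (2, 31)]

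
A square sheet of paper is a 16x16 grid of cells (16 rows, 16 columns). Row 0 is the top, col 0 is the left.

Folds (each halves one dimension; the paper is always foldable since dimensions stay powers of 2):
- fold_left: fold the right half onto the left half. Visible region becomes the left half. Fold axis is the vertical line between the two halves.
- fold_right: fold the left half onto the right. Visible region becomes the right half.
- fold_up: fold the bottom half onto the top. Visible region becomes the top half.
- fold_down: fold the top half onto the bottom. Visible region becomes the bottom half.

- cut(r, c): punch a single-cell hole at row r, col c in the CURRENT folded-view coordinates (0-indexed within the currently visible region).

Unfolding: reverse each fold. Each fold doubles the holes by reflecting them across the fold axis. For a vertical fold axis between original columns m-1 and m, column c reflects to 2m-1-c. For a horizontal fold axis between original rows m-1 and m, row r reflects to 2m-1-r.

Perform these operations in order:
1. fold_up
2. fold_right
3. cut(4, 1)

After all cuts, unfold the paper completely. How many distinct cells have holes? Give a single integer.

Answer: 4

Derivation:
Op 1 fold_up: fold axis h@8; visible region now rows[0,8) x cols[0,16) = 8x16
Op 2 fold_right: fold axis v@8; visible region now rows[0,8) x cols[8,16) = 8x8
Op 3 cut(4, 1): punch at orig (4,9); cuts so far [(4, 9)]; region rows[0,8) x cols[8,16) = 8x8
Unfold 1 (reflect across v@8): 2 holes -> [(4, 6), (4, 9)]
Unfold 2 (reflect across h@8): 4 holes -> [(4, 6), (4, 9), (11, 6), (11, 9)]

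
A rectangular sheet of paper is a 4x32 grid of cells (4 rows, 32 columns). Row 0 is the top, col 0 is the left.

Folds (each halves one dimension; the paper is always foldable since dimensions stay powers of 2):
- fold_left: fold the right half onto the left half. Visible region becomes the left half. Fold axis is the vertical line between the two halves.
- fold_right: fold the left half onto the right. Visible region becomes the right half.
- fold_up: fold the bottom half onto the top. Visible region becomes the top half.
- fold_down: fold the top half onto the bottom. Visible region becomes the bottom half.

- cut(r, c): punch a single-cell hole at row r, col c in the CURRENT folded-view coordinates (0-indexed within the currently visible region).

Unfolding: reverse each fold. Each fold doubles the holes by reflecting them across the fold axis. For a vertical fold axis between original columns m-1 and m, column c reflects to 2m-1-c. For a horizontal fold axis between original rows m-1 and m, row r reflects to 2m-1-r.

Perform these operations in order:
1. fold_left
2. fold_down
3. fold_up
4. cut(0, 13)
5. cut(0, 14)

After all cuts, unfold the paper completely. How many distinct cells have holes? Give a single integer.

Answer: 16

Derivation:
Op 1 fold_left: fold axis v@16; visible region now rows[0,4) x cols[0,16) = 4x16
Op 2 fold_down: fold axis h@2; visible region now rows[2,4) x cols[0,16) = 2x16
Op 3 fold_up: fold axis h@3; visible region now rows[2,3) x cols[0,16) = 1x16
Op 4 cut(0, 13): punch at orig (2,13); cuts so far [(2, 13)]; region rows[2,3) x cols[0,16) = 1x16
Op 5 cut(0, 14): punch at orig (2,14); cuts so far [(2, 13), (2, 14)]; region rows[2,3) x cols[0,16) = 1x16
Unfold 1 (reflect across h@3): 4 holes -> [(2, 13), (2, 14), (3, 13), (3, 14)]
Unfold 2 (reflect across h@2): 8 holes -> [(0, 13), (0, 14), (1, 13), (1, 14), (2, 13), (2, 14), (3, 13), (3, 14)]
Unfold 3 (reflect across v@16): 16 holes -> [(0, 13), (0, 14), (0, 17), (0, 18), (1, 13), (1, 14), (1, 17), (1, 18), (2, 13), (2, 14), (2, 17), (2, 18), (3, 13), (3, 14), (3, 17), (3, 18)]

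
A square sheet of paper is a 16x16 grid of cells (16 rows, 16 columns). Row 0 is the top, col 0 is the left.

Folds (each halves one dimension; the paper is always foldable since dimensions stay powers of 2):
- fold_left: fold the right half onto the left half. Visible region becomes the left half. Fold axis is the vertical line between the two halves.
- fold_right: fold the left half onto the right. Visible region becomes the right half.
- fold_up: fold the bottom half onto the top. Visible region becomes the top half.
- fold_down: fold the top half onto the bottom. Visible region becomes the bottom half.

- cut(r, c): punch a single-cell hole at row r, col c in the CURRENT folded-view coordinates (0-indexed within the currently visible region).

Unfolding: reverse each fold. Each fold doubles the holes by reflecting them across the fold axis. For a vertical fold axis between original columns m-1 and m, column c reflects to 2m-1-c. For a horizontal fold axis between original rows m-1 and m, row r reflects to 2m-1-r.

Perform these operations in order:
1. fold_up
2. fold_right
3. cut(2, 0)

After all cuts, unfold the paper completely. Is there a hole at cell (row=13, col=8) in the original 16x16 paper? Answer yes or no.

Op 1 fold_up: fold axis h@8; visible region now rows[0,8) x cols[0,16) = 8x16
Op 2 fold_right: fold axis v@8; visible region now rows[0,8) x cols[8,16) = 8x8
Op 3 cut(2, 0): punch at orig (2,8); cuts so far [(2, 8)]; region rows[0,8) x cols[8,16) = 8x8
Unfold 1 (reflect across v@8): 2 holes -> [(2, 7), (2, 8)]
Unfold 2 (reflect across h@8): 4 holes -> [(2, 7), (2, 8), (13, 7), (13, 8)]
Holes: [(2, 7), (2, 8), (13, 7), (13, 8)]

Answer: yes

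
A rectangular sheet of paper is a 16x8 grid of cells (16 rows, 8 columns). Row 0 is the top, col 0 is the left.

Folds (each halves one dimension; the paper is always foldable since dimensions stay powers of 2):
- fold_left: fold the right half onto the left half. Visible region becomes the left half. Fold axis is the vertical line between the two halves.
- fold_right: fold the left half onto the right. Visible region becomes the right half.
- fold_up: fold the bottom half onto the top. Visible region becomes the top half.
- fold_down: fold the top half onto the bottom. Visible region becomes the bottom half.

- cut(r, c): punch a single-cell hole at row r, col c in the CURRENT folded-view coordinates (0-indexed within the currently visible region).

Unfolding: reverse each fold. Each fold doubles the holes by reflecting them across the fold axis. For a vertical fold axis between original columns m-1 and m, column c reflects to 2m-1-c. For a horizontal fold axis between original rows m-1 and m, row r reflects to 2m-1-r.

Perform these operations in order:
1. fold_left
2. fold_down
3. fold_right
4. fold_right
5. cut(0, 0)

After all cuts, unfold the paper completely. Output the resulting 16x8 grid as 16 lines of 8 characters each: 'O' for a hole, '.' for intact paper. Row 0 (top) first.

Answer: ........
........
........
........
........
........
........
OOOOOOOO
OOOOOOOO
........
........
........
........
........
........
........

Derivation:
Op 1 fold_left: fold axis v@4; visible region now rows[0,16) x cols[0,4) = 16x4
Op 2 fold_down: fold axis h@8; visible region now rows[8,16) x cols[0,4) = 8x4
Op 3 fold_right: fold axis v@2; visible region now rows[8,16) x cols[2,4) = 8x2
Op 4 fold_right: fold axis v@3; visible region now rows[8,16) x cols[3,4) = 8x1
Op 5 cut(0, 0): punch at orig (8,3); cuts so far [(8, 3)]; region rows[8,16) x cols[3,4) = 8x1
Unfold 1 (reflect across v@3): 2 holes -> [(8, 2), (8, 3)]
Unfold 2 (reflect across v@2): 4 holes -> [(8, 0), (8, 1), (8, 2), (8, 3)]
Unfold 3 (reflect across h@8): 8 holes -> [(7, 0), (7, 1), (7, 2), (7, 3), (8, 0), (8, 1), (8, 2), (8, 3)]
Unfold 4 (reflect across v@4): 16 holes -> [(7, 0), (7, 1), (7, 2), (7, 3), (7, 4), (7, 5), (7, 6), (7, 7), (8, 0), (8, 1), (8, 2), (8, 3), (8, 4), (8, 5), (8, 6), (8, 7)]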